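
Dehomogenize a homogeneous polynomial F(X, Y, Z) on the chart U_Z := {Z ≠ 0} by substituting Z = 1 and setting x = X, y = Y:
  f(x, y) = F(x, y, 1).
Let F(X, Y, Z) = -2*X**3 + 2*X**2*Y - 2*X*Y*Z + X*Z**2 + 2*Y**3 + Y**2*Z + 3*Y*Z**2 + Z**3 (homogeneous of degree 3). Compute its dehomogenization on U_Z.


f(x, y) = -2*x**3 + 2*x**2*y - 2*x*y + x + 2*y**3 + y**2 + 3*y + 1

On U_Z we set Z = 1. Each monomial c·X^i·Y^j·Z^k in F becomes c·x^i·y^j·1^k = c·x^i·y^j.
Substituting Z = 1: F(X, Y, 1) = -2*x**3 + 2*x**2*y - 2*x*y + x + 2*y**3 + y**2 + 3*y + 1.
Note: deg(f) ≤ deg(F) = 3; strict inequality happens when F is divisible by Z (lost terms).


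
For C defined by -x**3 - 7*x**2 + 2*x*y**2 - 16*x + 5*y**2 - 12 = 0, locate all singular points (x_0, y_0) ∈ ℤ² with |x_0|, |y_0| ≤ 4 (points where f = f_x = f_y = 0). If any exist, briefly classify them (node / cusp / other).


Singular points: {(-2, 0)}; classification: node.

Compute partial derivatives:
  f_x = -3*x**2 - 14*x + 2*y**2 - 16.
  f_y = 4*x*y + 10*y.
Scan x_0 ∈ {−4, ..., 4}. For each x_0, f_y(x_0, y) is a polynomial in y; find its integer roots y ∈ {−4, ..., 4}, then test f_x and f at those candidates.
  x = -4: f_y(-4, y) = -6*y; vanishes at y ∈ {0}. (-4, 0): f_x = -8 ≠ 0.
  x = -3: f_y(-3, y) = -2*y; vanishes at y ∈ {0}. (-3, 0): f_x = -1 ≠ 0.
  x = -2: f_y(-2, y) = 2*y; vanishes at y ∈ {0}. (-2, 0): f_x = 0, f = 0 — SINGULAR.
  x = -1: f_y(-1, y) = 6*y; vanishes at y ∈ {0}. (-1, 0): f_x = -5 ≠ 0.
  x = 0: f_y(0, y) = 10*y; vanishes at y ∈ {0}. (0, 0): f_x = -16 ≠ 0.
  x = 1: f_y(1, y) = 14*y; vanishes at y ∈ {0}. (1, 0): f_x = -33 ≠ 0.
  x = 2: f_y(2, y) = 18*y; vanishes at y ∈ {0}. (2, 0): f_x = -56 ≠ 0.
  x = 3: f_y(3, y) = 22*y; vanishes at y ∈ {0}. (3, 0): f_x = -85 ≠ 0.
  x = 4: f_y(4, y) = 26*y; vanishes at y ∈ {0}. (4, 0): f_x = -120 ≠ 0.
Only singular point on the grid: (-2, 0).
Classify: substitute x = -2 + u, y = 0 + v and expand: f = -u**3 - u**2 + 2*u*v**2 + v**2.
No constant or linear terms (consistent with a singular point). Quadratic part: -u**2 + v**2. Cubic part: -u**3 + 2*u*v**2.
The quadratic part v**2 - u**2 = (v − u)(v + u) splits into two distinct linear factors, so there are two distinct tangent lines y − 0 = ±(x − -2) — this is a node (ordinary double point).
Classification: node.


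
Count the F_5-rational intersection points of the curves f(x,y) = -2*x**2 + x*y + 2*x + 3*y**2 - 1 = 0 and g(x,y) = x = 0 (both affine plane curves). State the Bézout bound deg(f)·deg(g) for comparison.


Common zeros: ∅; count = 0; Bézout bound = 2.

deg(f) = 2, deg(g) = 1, so Bézout bound = 2.
Scan x ∈ F_5. For each x, list the y ∈ F_5 with f(x, y) ≡ 0 and those with g(x, y) ≡ 0 (mod 5); the common zeros in that column are the intersection.
  x = 0: f ≡ 0 at y ∈ ∅; g ≡ 0 at y ∈ {0, 1, 2, 3, 4}; common: ∅.
  x = 1: f ≡ 0 at y ∈ ∅; g ≡ 0 at y ∈ ∅; common: ∅.
  x = 2: f ≡ 0 at y ∈ {0, 1}; g ≡ 0 at y ∈ ∅; common: ∅.
  x = 3: f ≡ 0 at y ∈ {2}; g ≡ 0 at y ∈ ∅; common: ∅.
  x = 4: f ≡ 0 at y ∈ {0, 2}; g ≡ 0 at y ∈ ∅; common: ∅.
Collecting: common zeros = ∅, so the count is 0.
Comparison with the Bézout bound: 0 ≤ 2 = deg(f)·deg(g), as expected for curves with no common component (the affine F_5-count falls short of the bound because intersections may lie at infinity, over extension fields, or carry multiplicity).


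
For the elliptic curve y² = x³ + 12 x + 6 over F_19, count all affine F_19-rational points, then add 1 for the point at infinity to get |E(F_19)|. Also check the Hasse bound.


Affine points = {(0, 5), (0, 14), (1, 0), (2, 0), (4, 2), (4, 17), (5, 1), (5, 18), (6, 3), (6, 16), (8, 5), (8, 14), (9, 8), (9, 11), (10, 9), (10, 10), (11, 5), (11, 14), (12, 4), (12, 15), (14, 7), (14, 12), (16, 0)}; affine count = 23; |E(F_19)| = 24.

Discriminant check: Δ ∝ 4a³ + 27b² = 4·12³ + 27·6² = 4·1728 + 27·36 ≡ 18 (mod 19). Nonzero ⇒ E is nonsingular.
For each x ∈ F_19, compute rhs = x³ + 12·x + 6 mod 19, then count y ∈ F_19 with y² ≡ rhs.
  x = 0: rhs = 6, matching y values: 5, 14 (2 points).
  x = 1: rhs = 0, matching y values: 0 (1 points).
  x = 2: rhs = 0, matching y values: 0 (1 points).
  x = 3: rhs = 12, matching y values: none (0 points).
  x = 4: rhs = 4, matching y values: 2, 17 (2 points).
  x = 5: rhs = 1, matching y values: 1, 18 (2 points).
  x = 6: rhs = 9, matching y values: 3, 16 (2 points).
  x = 7: rhs = 15, matching y values: none (0 points).
  x = 8: rhs = 6, matching y values: 5, 14 (2 points).
  x = 9: rhs = 7, matching y values: 8, 11 (2 points).
  x = 10: rhs = 5, matching y values: 9, 10 (2 points).
  x = 11: rhs = 6, matching y values: 5, 14 (2 points).
  x = 12: rhs = 16, matching y values: 4, 15 (2 points).
  x = 13: rhs = 3, matching y values: none (0 points).
  x = 14: rhs = 11, matching y values: 7, 12 (2 points).
  x = 15: rhs = 8, matching y values: none (0 points).
  x = 16: rhs = 0, matching y values: 0 (1 points).
  x = 17: rhs = 12, matching y values: none (0 points).
  x = 18: rhs = 12, matching y values: none (0 points).
Total affine count: 23.
Full point count |E(F_19)| = 23 + 1 = 24.
Hasse bound: |24 − (19+1)| = |4| = 4 ≤ 2√19 ≈ 8.7178 ✓.


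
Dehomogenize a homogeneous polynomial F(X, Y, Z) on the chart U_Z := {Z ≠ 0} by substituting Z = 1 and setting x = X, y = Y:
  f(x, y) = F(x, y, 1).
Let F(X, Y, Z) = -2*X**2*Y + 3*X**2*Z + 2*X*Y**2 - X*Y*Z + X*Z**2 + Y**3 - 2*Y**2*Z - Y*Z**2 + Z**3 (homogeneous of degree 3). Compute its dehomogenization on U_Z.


f(x, y) = -2*x**2*y + 3*x**2 + 2*x*y**2 - x*y + x + y**3 - 2*y**2 - y + 1

On U_Z we set Z = 1. Each monomial c·X^i·Y^j·Z^k in F becomes c·x^i·y^j·1^k = c·x^i·y^j.
Substituting Z = 1: F(X, Y, 1) = -2*x**2*y + 3*x**2 + 2*x*y**2 - x*y + x + y**3 - 2*y**2 - y + 1.
Note: deg(f) ≤ deg(F) = 3; strict inequality happens when F is divisible by Z (lost terms).


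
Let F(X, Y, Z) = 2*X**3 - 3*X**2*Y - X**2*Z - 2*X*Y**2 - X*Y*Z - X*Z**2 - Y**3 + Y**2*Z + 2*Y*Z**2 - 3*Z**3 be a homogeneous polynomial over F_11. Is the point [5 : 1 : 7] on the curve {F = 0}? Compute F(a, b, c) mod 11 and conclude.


F(5,1,7) ≡ 6 (mod 11); P is NOT on the curve.

Evaluate F(5, 1, 7) term-by-term (mod 11).
  2*X**3 ↦ 2·125·1·1 = 250
  -3*X**2*Y ↦ -3·25·1·1 = -75
  -X**2*Z ↦ -1·25·1·7 = -175
  -2*X*Y**2 ↦ -2·5·1·1 = -10
  -X*Y*Z ↦ -1·5·1·7 = -35
  -X*Z**2 ↦ -1·5·1·49 = -245
  -Y**3 ↦ -1·1·1·1 = -1
  Y**2*Z ↦ 1·1·1·7 = 7
  2*Y*Z**2 ↦ 2·1·1·49 = 98
  -3*Z**3 ↦ -3·1·1·343 = -1029
Sum: F(5, 1, 7) = (250) + (-75) + (-175) + (-10) + (-35) + (-245) + (-1) + (7) + (98) + (-1029) = -1215.
Reducing mod 11: -1215 ≡ 6 (mod 11).
Since F(a, b, c) ≡ 6 ≠ 0 (mod 11), P does NOT lie on the curve.


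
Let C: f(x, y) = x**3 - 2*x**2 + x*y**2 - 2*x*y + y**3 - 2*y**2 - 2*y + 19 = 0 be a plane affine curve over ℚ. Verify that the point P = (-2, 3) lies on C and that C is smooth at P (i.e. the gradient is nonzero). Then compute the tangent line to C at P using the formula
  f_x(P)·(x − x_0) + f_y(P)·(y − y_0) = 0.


Tangent line at P: 23*x + 5*y + 31 = 0.

Step 1: f(-2, 3) = 0, so P lies on C.
Step 2: partial derivatives
  f_x(x, y) = 3*x**2 - 4*x + y**2 - 2*y, f_y(x, y) = 2*x*y - 2*x + 3*y**2 - 4*y - 2.
  f_x(P) = 23, f_y(P) = 5 (gradient nonzero, so P is smooth).
Step 3: tangent line at P: 23·(x − -2) + 5·(y − 3) = 0.
Expanding: 23*x + 5*y + 31 = 0.


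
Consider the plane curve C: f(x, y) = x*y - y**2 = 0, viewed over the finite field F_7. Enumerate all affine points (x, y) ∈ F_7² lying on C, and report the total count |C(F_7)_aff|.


Affine F_7-points: {(0, 0), (1, 0), (1, 1), (2, 0), (2, 2), (3, 0), (3, 3), (4, 0), (4, 4), (5, 0), (5, 5), (6, 0), (6, 6)}; count = 13.

For each of the 49 pairs (x, y) ∈ F_7², evaluate f(x, y) mod 7. Record the zeros.
  x = 0: [0↦0, 1↦6, 2↦3, 3↦5, 4↦5, 5↦3, 6↦6]  zeros at y ∈ {0}
  x = 1: [0↦0, 1↦0, 2↦5, 3↦1, 4↦2, 5↦1, 6↦5]  zeros at y ∈ {0, 1}
  x = 2: [0↦0, 1↦1, 2↦0, 3↦4, 4↦6, 5↦6, 6↦4]  zeros at y ∈ {0, 2}
  x = 3: [0↦0, 1↦2, 2↦2, 3↦0, 4↦3, 5↦4, 6↦3]  zeros at y ∈ {0, 3}
  x = 4: [0↦0, 1↦3, 2↦4, 3↦3, 4↦0, 5↦2, 6↦2]  zeros at y ∈ {0, 4}
  x = 5: [0↦0, 1↦4, 2↦6, 3↦6, 4↦4, 5↦0, 6↦1]  zeros at y ∈ {0, 5}
  x = 6: [0↦0, 1↦5, 2↦1, 3↦2, 4↦1, 5↦5, 6↦0]  zeros at y ∈ {0, 6}
Collecting zeros: affine points = {(0, 0), (1, 0), (1, 1), (2, 0), (2, 2), (3, 0), (3, 3), (4, 0), (4, 4), (5, 0), (5, 5), (6, 0), (6, 6)}.
Total count |C(F_7)_aff| = 13.


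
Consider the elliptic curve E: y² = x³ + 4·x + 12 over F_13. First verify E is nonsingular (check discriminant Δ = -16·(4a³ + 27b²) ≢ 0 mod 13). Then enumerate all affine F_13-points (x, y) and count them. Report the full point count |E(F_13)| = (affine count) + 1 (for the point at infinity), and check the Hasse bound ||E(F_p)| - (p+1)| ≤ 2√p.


Affine points = {(0, 5), (0, 8), (1, 2), (1, 11), (3, 5), (3, 8), (4, 1), (4, 12), (5, 1), (5, 12), (8, 6), (8, 7), (9, 6), (9, 7), (10, 5), (10, 8), (11, 3), (11, 10)}; affine count = 18; |E(F_13)| = 19.

Discriminant check: Δ ∝ 4a³ + 27b² = 4·4³ + 27·12² = 4·64 + 27·144 ≡ 10 (mod 13). Nonzero ⇒ E is nonsingular.
For each x ∈ F_13, compute rhs = x³ + 4·x + 12 mod 13, then count y ∈ F_13 with y² ≡ rhs.
  x = 0: rhs = 12, matching y values: 5, 8 (2 points).
  x = 1: rhs = 4, matching y values: 2, 11 (2 points).
  x = 2: rhs = 2, matching y values: none (0 points).
  x = 3: rhs = 12, matching y values: 5, 8 (2 points).
  x = 4: rhs = 1, matching y values: 1, 12 (2 points).
  x = 5: rhs = 1, matching y values: 1, 12 (2 points).
  x = 6: rhs = 5, matching y values: none (0 points).
  x = 7: rhs = 6, matching y values: none (0 points).
  x = 8: rhs = 10, matching y values: 6, 7 (2 points).
  x = 9: rhs = 10, matching y values: 6, 7 (2 points).
  x = 10: rhs = 12, matching y values: 5, 8 (2 points).
  x = 11: rhs = 9, matching y values: 3, 10 (2 points).
  x = 12: rhs = 7, matching y values: none (0 points).
Total affine count: 18.
Full point count |E(F_13)| = 18 + 1 = 19.
Hasse bound: |19 − (13+1)| = |5| = 5 ≤ 2√13 ≈ 7.2111 ✓.


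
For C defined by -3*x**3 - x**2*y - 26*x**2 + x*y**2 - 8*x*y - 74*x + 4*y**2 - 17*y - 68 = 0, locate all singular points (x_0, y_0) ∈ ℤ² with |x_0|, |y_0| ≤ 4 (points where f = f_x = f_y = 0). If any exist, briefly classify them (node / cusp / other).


Singular points: {(-3, 1)}; classification: cusp.

Compute partial derivatives:
  f_x = -9*x**2 - 2*x*y - 52*x + y**2 - 8*y - 74.
  f_y = -x**2 + 2*x*y - 8*x + 8*y - 17.
Scan x_0 ∈ {−4, ..., 4}. For each x_0, f_y(x_0, y) is a polynomial in y; find its integer roots y ∈ {−4, ..., 4}, then test f_x and f at those candidates.
  x = -4: f_y(-4, y) = -1; no integer root y with |y| ≤ 4.
  x = -3: f_y(-3, y) = 2*y - 2; vanishes at y ∈ {1}. (-3, 1): f_x = 0, f = 0 — SINGULAR.
  x = -2: f_y(-2, y) = 4*y - 5; no integer root y with |y| ≤ 4.
  x = -1: f_y(-1, y) = 6*y - 10; no integer root y with |y| ≤ 4.
  x = 0: f_y(0, y) = 8*y - 17; no integer root y with |y| ≤ 4.
  x = 1: f_y(1, y) = 10*y - 26; no integer root y with |y| ≤ 4.
  x = 2: f_y(2, y) = 12*y - 37; no integer root y with |y| ≤ 4.
  x = 3: f_y(3, y) = 14*y - 50; no integer root y with |y| ≤ 4.
  x = 4: f_y(4, y) = 16*y - 65; no integer root y with |y| ≤ 4.
Only singular point on the grid: (-3, 1).
Classify: substitute x = -3 + u, y = 1 + v and expand: f = -3*u**3 - u**2*v + u*v**2 + v**2.
No constant or linear terms (consistent with a singular point). Quadratic part: v**2. Cubic part: -3*u**3 - u**2*v + u*v**2.
The quadratic part v**2 is a perfect square, so there is a single (double) tangent line v = 0, i.e. y = 1. Restricting the cubic part to that line (v = 0) leaves -3*u**3 ≠ 0, so f is not divisible by v and the branch is v² ≈ 3*u**3 to lowest order — this is a cusp.
Classification: cusp.


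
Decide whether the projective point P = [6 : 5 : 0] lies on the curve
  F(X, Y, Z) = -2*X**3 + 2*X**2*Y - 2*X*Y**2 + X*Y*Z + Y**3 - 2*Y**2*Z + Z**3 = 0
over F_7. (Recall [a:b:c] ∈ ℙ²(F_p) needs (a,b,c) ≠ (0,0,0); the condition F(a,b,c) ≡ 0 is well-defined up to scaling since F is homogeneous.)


F(6,5,0) ≡ 5 (mod 7); P is NOT on the curve.

Evaluate F(6, 5, 0) term-by-term (mod 7).
  -2*X**3 ↦ -2·216·1·1 = -432
  2*X**2*Y ↦ 2·36·5·1 = 360
  -2*X*Y**2 ↦ -2·6·25·1 = -300
  X*Y*Z ↦ 1·6·5·0 = 0
  Y**3 ↦ 1·1·125·1 = 125
  -2*Y**2*Z ↦ -2·1·25·0 = 0
  Z**3 ↦ 1·1·1·0 = 0
Sum: F(6, 5, 0) = (-432) + (360) + (-300) + (0) + (125) + (0) + (0) = -247.
Reducing mod 7: -247 ≡ 5 (mod 7).
Since F(a, b, c) ≡ 5 ≠ 0 (mod 7), P does NOT lie on the curve.


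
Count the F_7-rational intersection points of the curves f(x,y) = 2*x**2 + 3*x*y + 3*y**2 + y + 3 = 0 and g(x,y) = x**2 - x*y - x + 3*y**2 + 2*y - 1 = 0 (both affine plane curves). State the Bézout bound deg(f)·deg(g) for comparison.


Common zeros: {(6, 5)}; count = 1; Bézout bound = 4.

deg(f) = 2, deg(g) = 2, so Bézout bound = 4.
Scan x ∈ F_7. For each x, list the y ∈ F_7 with f(x, y) ≡ 0 and those with g(x, y) ≡ 0 (mod 7); the common zeros in that column are the intersection.
  x = 0: f ≡ 0 at y ∈ {1}; g ≡ 0 at y ∈ {5, 6}; common: ∅.
  x = 1: f ≡ 0 at y ∈ ∅; g ≡ 0 at y ∈ ∅; common: ∅.
  x = 2: f ≡ 0 at y ∈ {1, 6}; g ≡ 0 at y ∈ {3, 4}; common: ∅.
  x = 3: f ≡ 0 at y ∈ {0, 6}; g ≡ 0 at y ∈ {1, 4}; common: ∅.
  x = 4: f ≡ 0 at y ∈ {0, 5}; g ≡ 0 at y ∈ ∅; common: ∅.
  x = 5: f ≡ 0 at y ∈ ∅; g ≡ 0 at y ∈ ∅; common: ∅.
  x = 6: f ≡ 0 at y ∈ {5}; g ≡ 0 at y ∈ {1, 5}; common: {5}.
Collecting: common zeros = {(6, 5)}, so the count is 1.
Comparison with the Bézout bound: 1 ≤ 4 = deg(f)·deg(g), as expected for curves with no common component (the affine F_7-count falls short of the bound because intersections may lie at infinity, over extension fields, or carry multiplicity).


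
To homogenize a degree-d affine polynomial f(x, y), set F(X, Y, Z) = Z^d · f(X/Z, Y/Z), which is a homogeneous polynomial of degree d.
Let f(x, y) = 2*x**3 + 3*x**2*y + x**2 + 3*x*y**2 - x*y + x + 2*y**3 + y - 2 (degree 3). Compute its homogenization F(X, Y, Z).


F(X, Y, Z) = 2*X**3 + 3*X**2*Y + X**2*Z + 3*X*Y**2 - X*Y*Z + X*Z**2 + 2*Y**3 + Y*Z**2 - 2*Z**3

deg(f) = 3.
Substitute x = X/Z, y = Y/Z into f, then multiply by Z^3.
  monomial 2·x^3·y^0 ↦ 2·X^3·Y^0·Z^0.
  monomial 3·x^2·y^1 ↦ 3·X^2·Y^1·Z^0.
  monomial 1·x^2·y^0 ↦ 1·X^2·Y^0·Z^1.
  monomial 3·x^1·y^2 ↦ 3·X^1·Y^2·Z^0.
  monomial -1·x^1·y^1 ↦ -1·X^1·Y^1·Z^1.
  monomial 1·x^1·y^0 ↦ 1·X^1·Y^0·Z^2.
  monomial 2·x^0·y^3 ↦ 2·X^0·Y^3·Z^0.
  monomial 1·x^0·y^1 ↦ 1·X^0·Y^1·Z^2.
  monomial -2·x^0·y^0 ↦ -2·X^0·Y^0·Z^3.
Collecting: F(X, Y, Z) = 2*X**3 + 3*X**2*Y + X**2*Z + 3*X*Y**2 - X*Y*Z + X*Z**2 + 2*Y**3 + Y*Z**2 - 2*Z**3.


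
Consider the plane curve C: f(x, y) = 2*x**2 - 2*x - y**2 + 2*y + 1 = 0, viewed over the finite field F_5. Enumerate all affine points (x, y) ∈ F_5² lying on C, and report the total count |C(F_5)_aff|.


Affine F_5-points: {(2, 0), (2, 2), (3, 3), (3, 4), (4, 0), (4, 2)}; count = 6.

For each of the 25 pairs (x, y) ∈ F_5², evaluate f(x, y) mod 5. Record the zeros.
  x = 0: [0↦1, 1↦2, 2↦1, 3↦3, 4↦3]  zeros at y ∈ ∅
  x = 1: [0↦1, 1↦2, 2↦1, 3↦3, 4↦3]  zeros at y ∈ ∅
  x = 2: [0↦0, 1↦1, 2↦0, 3↦2, 4↦2]  zeros at y ∈ {0, 2}
  x = 3: [0↦3, 1↦4, 2↦3, 3↦0, 4↦0]  zeros at y ∈ {3, 4}
  x = 4: [0↦0, 1↦1, 2↦0, 3↦2, 4↦2]  zeros at y ∈ {0, 2}
Collecting zeros: affine points = {(2, 0), (2, 2), (3, 3), (3, 4), (4, 0), (4, 2)}.
Total count |C(F_5)_aff| = 6.


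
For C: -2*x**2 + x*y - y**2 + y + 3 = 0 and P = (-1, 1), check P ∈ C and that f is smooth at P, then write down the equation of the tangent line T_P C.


Tangent line at P: 5*x - 2*y + 7 = 0.

Step 1: f(-1, 1) = 0, so P lies on C.
Step 2: partial derivatives
  f_x(x, y) = -4*x + y, f_y(x, y) = x - 2*y + 1.
  f_x(P) = 5, f_y(P) = -2 (gradient nonzero, so P is smooth).
Step 3: tangent line at P: 5·(x − -1) + -2·(y − 1) = 0.
Expanding: 5*x - 2*y + 7 = 0.


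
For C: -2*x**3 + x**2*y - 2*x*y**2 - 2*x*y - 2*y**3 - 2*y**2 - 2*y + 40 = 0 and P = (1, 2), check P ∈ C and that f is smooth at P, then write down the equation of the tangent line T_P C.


Tangent line at P: -14*x - 43*y + 100 = 0.

Step 1: f(1, 2) = 0, so P lies on C.
Step 2: partial derivatives
  f_x(x, y) = -6*x**2 + 2*x*y - 2*y**2 - 2*y, f_y(x, y) = x**2 - 4*x*y - 2*x - 6*y**2 - 4*y - 2.
  f_x(P) = -14, f_y(P) = -43 (gradient nonzero, so P is smooth).
Step 3: tangent line at P: -14·(x − 1) + -43·(y − 2) = 0.
Expanding: -14*x - 43*y + 100 = 0.


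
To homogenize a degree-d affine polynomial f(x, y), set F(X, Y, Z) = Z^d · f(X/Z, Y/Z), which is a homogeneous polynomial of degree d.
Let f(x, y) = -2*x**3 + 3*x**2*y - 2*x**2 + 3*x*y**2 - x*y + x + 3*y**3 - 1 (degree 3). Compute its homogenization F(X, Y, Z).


F(X, Y, Z) = -2*X**3 + 3*X**2*Y - 2*X**2*Z + 3*X*Y**2 - X*Y*Z + X*Z**2 + 3*Y**3 - Z**3

deg(f) = 3.
Substitute x = X/Z, y = Y/Z into f, then multiply by Z^3.
  monomial -2·x^3·y^0 ↦ -2·X^3·Y^0·Z^0.
  monomial 3·x^2·y^1 ↦ 3·X^2·Y^1·Z^0.
  monomial -2·x^2·y^0 ↦ -2·X^2·Y^0·Z^1.
  monomial 3·x^1·y^2 ↦ 3·X^1·Y^2·Z^0.
  monomial -1·x^1·y^1 ↦ -1·X^1·Y^1·Z^1.
  monomial 1·x^1·y^0 ↦ 1·X^1·Y^0·Z^2.
  monomial 3·x^0·y^3 ↦ 3·X^0·Y^3·Z^0.
  monomial -1·x^0·y^0 ↦ -1·X^0·Y^0·Z^3.
Collecting: F(X, Y, Z) = -2*X**3 + 3*X**2*Y - 2*X**2*Z + 3*X*Y**2 - X*Y*Z + X*Z**2 + 3*Y**3 - Z**3.


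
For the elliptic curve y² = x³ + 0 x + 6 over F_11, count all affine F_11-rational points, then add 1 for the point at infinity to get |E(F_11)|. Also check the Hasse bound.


Affine points = {(2, 5), (2, 6), (3, 0), (4, 2), (4, 9), (8, 1), (8, 10), (9, 3), (9, 8), (10, 4), (10, 7)}; affine count = 11; |E(F_11)| = 12.

Discriminant check: Δ ∝ 4a³ + 27b² = 4·0³ + 27·6² = 4·0 + 27·36 ≡ 4 (mod 11). Nonzero ⇒ E is nonsingular.
For each x ∈ F_11, compute rhs = x³ + 0·x + 6 mod 11, then count y ∈ F_11 with y² ≡ rhs.
  x = 0: rhs = 6, matching y values: none (0 points).
  x = 1: rhs = 7, matching y values: none (0 points).
  x = 2: rhs = 3, matching y values: 5, 6 (2 points).
  x = 3: rhs = 0, matching y values: 0 (1 points).
  x = 4: rhs = 4, matching y values: 2, 9 (2 points).
  x = 5: rhs = 10, matching y values: none (0 points).
  x = 6: rhs = 2, matching y values: none (0 points).
  x = 7: rhs = 8, matching y values: none (0 points).
  x = 8: rhs = 1, matching y values: 1, 10 (2 points).
  x = 9: rhs = 9, matching y values: 3, 8 (2 points).
  x = 10: rhs = 5, matching y values: 4, 7 (2 points).
Total affine count: 11.
Full point count |E(F_11)| = 11 + 1 = 12.
Hasse bound: |12 − (11+1)| = |0| = 0 ≤ 2√11 ≈ 6.6332 ✓.


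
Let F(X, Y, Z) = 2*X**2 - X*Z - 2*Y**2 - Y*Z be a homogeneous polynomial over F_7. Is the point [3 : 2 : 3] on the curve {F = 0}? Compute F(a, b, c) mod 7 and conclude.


F(3,2,3) ≡ 2 (mod 7); P is NOT on the curve.

Evaluate F(3, 2, 3) term-by-term (mod 7).
  2*X**2 ↦ 2·9·1·1 = 18
  -X*Z ↦ -1·3·1·3 = -9
  -2*Y**2 ↦ -2·1·4·1 = -8
  -Y*Z ↦ -1·1·2·3 = -6
Sum: F(3, 2, 3) = (18) + (-9) + (-8) + (-6) = -5.
Reducing mod 7: -5 ≡ 2 (mod 7).
Since F(a, b, c) ≡ 2 ≠ 0 (mod 7), P does NOT lie on the curve.


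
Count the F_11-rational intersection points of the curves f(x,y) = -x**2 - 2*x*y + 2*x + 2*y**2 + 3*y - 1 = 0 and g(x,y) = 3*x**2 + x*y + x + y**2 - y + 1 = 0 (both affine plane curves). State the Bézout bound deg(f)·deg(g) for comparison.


Common zeros: ∅; count = 0; Bézout bound = 4.

deg(f) = 2, deg(g) = 2, so Bézout bound = 4.
Scan x ∈ F_11. For each x, list the y ∈ F_11 with f(x, y) ≡ 0 and those with g(x, y) ≡ 0 (mod 11); the common zeros in that column are the intersection.
  x = 0: f ≡ 0 at y ∈ ∅; g ≡ 0 at y ∈ ∅; common: ∅.
  x = 1: f ≡ 0 at y ∈ {0, 5}; g ≡ 0 at y ∈ ∅; common: ∅.
  x = 2: f ≡ 0 at y ∈ {1, 5}; g ≡ 0 at y ∈ ∅; common: ∅.
  x = 3: f ≡ 0 at y ∈ ∅; g ≡ 0 at y ∈ {4, 5}; common: ∅.
  x = 4: f ≡ 0 at y ∈ {2, 6}; g ≡ 0 at y ∈ ∅; common: ∅.
  x = 5: f ≡ 0 at y ∈ {2, 7}; g ≡ 0 at y ∈ {9}; common: ∅.
  x = 6: f ≡ 0 at y ∈ ∅; g ≡ 0 at y ∈ {1, 5}; common: ∅.
  x = 7: f ≡ 0 at y ∈ ∅; g ≡ 0 at y ∈ ∅; common: ∅.
  x = 8: f ≡ 0 at y ∈ {6}; g ≡ 0 at y ∈ {1, 3}; common: ∅.
  x = 9: f ≡ 0 at y ∈ {1}; g ≡ 0 at y ∈ {0, 3}; common: ∅.
  x = 10: f ≡ 0 at y ∈ ∅; g ≡ 0 at y ∈ {4, 9}; common: ∅.
Collecting: common zeros = ∅, so the count is 0.
Comparison with the Bézout bound: 0 ≤ 4 = deg(f)·deg(g), as expected for curves with no common component (the affine F_11-count falls short of the bound because intersections may lie at infinity, over extension fields, or carry multiplicity).


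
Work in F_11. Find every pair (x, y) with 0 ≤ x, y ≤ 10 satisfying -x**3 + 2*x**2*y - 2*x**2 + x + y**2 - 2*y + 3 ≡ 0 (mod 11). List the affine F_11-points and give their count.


Affine F_11-points: {(0, 4), (0, 9), (2, 0), (2, 5), (3, 1), (3, 5), (8, 3)}; count = 7.

For each of the 121 pairs (x, y) ∈ F_11², evaluate f(x, y) mod 11. Record the zeros.
  x = 0: [0↦3, 1↦2, 2↦3, 3↦6, 4↦0, 5↦7, 6↦5, 7↦5, 8↦7, 9↦0, 10↦6]  zeros at y ∈ {4, 9}
  x = 1: [0↦1, 1↦2, 2↦5, 3↦10, 4↦6, 5↦4, 6↦4, 7↦6, 8↦10, 9↦5, 10↦2]  zeros at y ∈ ∅
  x = 2: [0↦0, 1↦7, 2↦5, 3↦5, 4↦7, 5↦0, 6↦6, 7↦3, 8↦2, 9↦3, 10↦6]  zeros at y ∈ {0, 5}
  x = 3: [0↦5, 1↦0, 2↦8, 3↦7, 4↦8, 5↦0, 6↦5, 7↦1, 8↦10, 9↦10, 10↦1]  zeros at y ∈ {1, 5}
  x = 4: [0↦10, 1↦8, 2↦8, 3↦10, 4↦3, 5↦9, 6↦6, 7↦5, 8↦6, 9↦9, 10↦3]  zeros at y ∈ ∅
  x = 5: [0↦9, 1↦3, 2↦10, 3↦8, 4↦8, 5↦10, 6↦3, 7↦9, 8↦6, 9↦5, 10↦6]  zeros at y ∈ ∅
  x = 6: [0↦7, 1↦1, 2↦8, 3↦6, 4↦6, 5↦8, 6↦1, 7↦7, 8↦4, 9↦3, 10↦4]  zeros at y ∈ ∅
  x = 7: [0↦9, 1↦7, 2↦7, 3↦9, 4↦2, 5↦8, 6↦5, 7↦4, 8↦5, 9↦8, 10↦2]  zeros at y ∈ ∅
  x = 8: [0↦9, 1↦4, 2↦1, 3↦0, 4↦1, 5↦4, 6↦9, 7↦5, 8↦3, 9↦3, 10↦5]  zeros at y ∈ {3}
  x = 9: [0↦1, 1↦8, 2↦6, 3↦6, 4↦8, 5↦1, 6↦7, 7↦4, 8↦3, 9↦4, 10↦7]  zeros at y ∈ ∅
  x = 10: [0↦1, 1↦2, 2↦5, 3↦10, 4↦6, 5↦4, 6↦4, 7↦6, 8↦10, 9↦5, 10↦2]  zeros at y ∈ ∅
Collecting zeros: affine points = {(0, 4), (0, 9), (2, 0), (2, 5), (3, 1), (3, 5), (8, 3)}.
Total count |C(F_11)_aff| = 7.


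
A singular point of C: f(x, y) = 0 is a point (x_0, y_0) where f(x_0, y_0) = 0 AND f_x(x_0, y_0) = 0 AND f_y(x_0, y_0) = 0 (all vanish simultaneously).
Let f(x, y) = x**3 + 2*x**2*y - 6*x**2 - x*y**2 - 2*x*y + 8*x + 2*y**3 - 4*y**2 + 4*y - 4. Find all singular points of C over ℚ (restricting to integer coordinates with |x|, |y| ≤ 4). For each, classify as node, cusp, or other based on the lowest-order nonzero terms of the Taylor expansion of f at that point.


Singular points: {(1, 1)}; classification: node.

Compute partial derivatives:
  f_x = 3*x**2 + 4*x*y - 12*x - y**2 - 2*y + 8.
  f_y = 2*x**2 - 2*x*y - 2*x + 6*y**2 - 8*y + 4.
Scan x_0 ∈ {−4, ..., 4}. For each x_0, f_y(x_0, y) is a polynomial in y; find its integer roots y ∈ {−4, ..., 4}, then test f_x and f at those candidates.
  x = -4: f_y(-4, y) = 6*y**2 + 44; no integer root y with |y| ≤ 4.
  x = -3: f_y(-3, y) = 6*y**2 - 2*y + 28; no integer root y with |y| ≤ 4.
  x = -2: f_y(-2, y) = 6*y**2 - 4*y + 16; no integer root y with |y| ≤ 4.
  x = -1: f_y(-1, y) = 6*y**2 - 6*y + 8; no integer root y with |y| ≤ 4.
  x = 0: f_y(0, y) = 6*y**2 - 8*y + 4; no integer root y with |y| ≤ 4.
  x = 1: f_y(1, y) = 6*y**2 - 10*y + 4; vanishes at y ∈ {1}. (1, 1): f_x = 0, f = 0 — SINGULAR.
  x = 2: f_y(2, y) = 6*y**2 - 12*y + 8; no integer root y with |y| ≤ 4.
  x = 3: f_y(3, y) = 6*y**2 - 14*y + 16; no integer root y with |y| ≤ 4.
  x = 4: f_y(4, y) = 6*y**2 - 16*y + 28; no integer root y with |y| ≤ 4.
Only singular point on the grid: (1, 1).
Classify: substitute x = 1 + u, y = 1 + v and expand: f = u**3 + 2*u**2*v - u**2 - u*v**2 + 2*v**3 + v**2.
No constant or linear terms (consistent with a singular point). Quadratic part: -u**2 + v**2. Cubic part: u**3 + 2*u**2*v - u*v**2 + 2*v**3.
The quadratic part v**2 - u**2 = (v − u)(v + u) splits into two distinct linear factors, so there are two distinct tangent lines y − 1 = ±(x − 1) — this is a node (ordinary double point).
Classification: node.


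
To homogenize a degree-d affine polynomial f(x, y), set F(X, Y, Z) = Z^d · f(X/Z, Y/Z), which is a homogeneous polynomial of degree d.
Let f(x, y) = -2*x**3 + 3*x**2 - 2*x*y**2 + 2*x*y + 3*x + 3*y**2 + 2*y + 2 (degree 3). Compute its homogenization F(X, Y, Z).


F(X, Y, Z) = -2*X**3 + 3*X**2*Z - 2*X*Y**2 + 2*X*Y*Z + 3*X*Z**2 + 3*Y**2*Z + 2*Y*Z**2 + 2*Z**3

deg(f) = 3.
Substitute x = X/Z, y = Y/Z into f, then multiply by Z^3.
  monomial -2·x^3·y^0 ↦ -2·X^3·Y^0·Z^0.
  monomial 3·x^2·y^0 ↦ 3·X^2·Y^0·Z^1.
  monomial -2·x^1·y^2 ↦ -2·X^1·Y^2·Z^0.
  monomial 2·x^1·y^1 ↦ 2·X^1·Y^1·Z^1.
  monomial 3·x^1·y^0 ↦ 3·X^1·Y^0·Z^2.
  monomial 3·x^0·y^2 ↦ 3·X^0·Y^2·Z^1.
  monomial 2·x^0·y^1 ↦ 2·X^0·Y^1·Z^2.
  monomial 2·x^0·y^0 ↦ 2·X^0·Y^0·Z^3.
Collecting: F(X, Y, Z) = -2*X**3 + 3*X**2*Z - 2*X*Y**2 + 2*X*Y*Z + 3*X*Z**2 + 3*Y**2*Z + 2*Y*Z**2 + 2*Z**3.


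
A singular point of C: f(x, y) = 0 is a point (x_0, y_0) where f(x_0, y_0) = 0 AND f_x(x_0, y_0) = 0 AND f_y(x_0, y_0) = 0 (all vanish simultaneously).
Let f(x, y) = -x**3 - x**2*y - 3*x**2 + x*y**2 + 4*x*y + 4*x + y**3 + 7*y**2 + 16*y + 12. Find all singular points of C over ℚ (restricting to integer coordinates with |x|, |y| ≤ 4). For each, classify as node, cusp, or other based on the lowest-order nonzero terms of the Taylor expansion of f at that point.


Singular points: {(0, -2)}; classification: node.

Compute partial derivatives:
  f_x = -3*x**2 - 2*x*y - 6*x + y**2 + 4*y + 4.
  f_y = -x**2 + 2*x*y + 4*x + 3*y**2 + 14*y + 16.
Scan x_0 ∈ {−4, ..., 4}. For each x_0, f_y(x_0, y) is a polynomial in y; find its integer roots y ∈ {−4, ..., 4}, then test f_x and f at those candidates.
  x = -4: f_y(-4, y) = 3*y**2 + 6*y - 16; no integer root y with |y| ≤ 4.
  x = -3: f_y(-3, y) = 3*y**2 + 8*y - 5; no integer root y with |y| ≤ 4.
  x = -2: f_y(-2, y) = 3*y**2 + 10*y + 4; no integer root y with |y| ≤ 4.
  x = -1: f_y(-1, y) = 3*y**2 + 12*y + 11; no integer root y with |y| ≤ 4.
  x = 0: f_y(0, y) = 3*y**2 + 14*y + 16; vanishes at y ∈ {-2}. (0, -2): f_x = 0, f = 0 — SINGULAR.
  x = 1: f_y(1, y) = 3*y**2 + 16*y + 19; no integer root y with |y| ≤ 4.
  x = 2: f_y(2, y) = 3*y**2 + 18*y + 20; no integer root y with |y| ≤ 4.
  x = 3: f_y(3, y) = 3*y**2 + 20*y + 19; no integer root y with |y| ≤ 4.
  x = 4: f_y(4, y) = 3*y**2 + 22*y + 16; no integer root y with |y| ≤ 4.
Only singular point on the grid: (0, -2).
Classify: substitute x = 0 + u, y = -2 + v and expand: f = -u**3 - u**2*v - u**2 + u*v**2 + v**3 + v**2.
No constant or linear terms (consistent with a singular point). Quadratic part: -u**2 + v**2. Cubic part: -u**3 - u**2*v + u*v**2 + v**3.
The quadratic part v**2 - u**2 = (v − u)(v + u) splits into two distinct linear factors, so there are two distinct tangent lines y − -2 = ±(x − 0) — this is a node (ordinary double point).
Classification: node.


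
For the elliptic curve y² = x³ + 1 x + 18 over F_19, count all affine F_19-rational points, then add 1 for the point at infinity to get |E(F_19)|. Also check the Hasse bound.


Affine points = {(1, 1), (1, 18), (2, 3), (2, 16), (7, 8), (7, 11), (8, 5), (8, 14), (11, 7), (11, 12), (13, 9), (13, 10), (15, 8), (15, 11), (16, 8), (16, 11), (18, 4), (18, 15)}; affine count = 18; |E(F_19)| = 19.

Discriminant check: Δ ∝ 4a³ + 27b² = 4·1³ + 27·18² = 4·1 + 27·324 ≡ 12 (mod 19). Nonzero ⇒ E is nonsingular.
For each x ∈ F_19, compute rhs = x³ + 1·x + 18 mod 19, then count y ∈ F_19 with y² ≡ rhs.
  x = 0: rhs = 18, matching y values: none (0 points).
  x = 1: rhs = 1, matching y values: 1, 18 (2 points).
  x = 2: rhs = 9, matching y values: 3, 16 (2 points).
  x = 3: rhs = 10, matching y values: none (0 points).
  x = 4: rhs = 10, matching y values: none (0 points).
  x = 5: rhs = 15, matching y values: none (0 points).
  x = 6: rhs = 12, matching y values: none (0 points).
  x = 7: rhs = 7, matching y values: 8, 11 (2 points).
  x = 8: rhs = 6, matching y values: 5, 14 (2 points).
  x = 9: rhs = 15, matching y values: none (0 points).
  x = 10: rhs = 2, matching y values: none (0 points).
  x = 11: rhs = 11, matching y values: 7, 12 (2 points).
  x = 12: rhs = 10, matching y values: none (0 points).
  x = 13: rhs = 5, matching y values: 9, 10 (2 points).
  x = 14: rhs = 2, matching y values: none (0 points).
  x = 15: rhs = 7, matching y values: 8, 11 (2 points).
  x = 16: rhs = 7, matching y values: 8, 11 (2 points).
  x = 17: rhs = 8, matching y values: none (0 points).
  x = 18: rhs = 16, matching y values: 4, 15 (2 points).
Total affine count: 18.
Full point count |E(F_19)| = 18 + 1 = 19.
Hasse bound: |19 − (19+1)| = |-1| = 1 ≤ 2√19 ≈ 8.7178 ✓.


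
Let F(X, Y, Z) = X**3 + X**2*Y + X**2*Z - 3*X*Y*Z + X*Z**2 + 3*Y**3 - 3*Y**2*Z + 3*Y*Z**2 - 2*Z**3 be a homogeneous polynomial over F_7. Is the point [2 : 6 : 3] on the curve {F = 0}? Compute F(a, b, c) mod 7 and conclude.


F(2,6,3) ≡ 1 (mod 7); P is NOT on the curve.

Evaluate F(2, 6, 3) term-by-term (mod 7).
  X**3 ↦ 1·8·1·1 = 8
  X**2*Y ↦ 1·4·6·1 = 24
  X**2*Z ↦ 1·4·1·3 = 12
  -3*X*Y*Z ↦ -3·2·6·3 = -108
  X*Z**2 ↦ 1·2·1·9 = 18
  3*Y**3 ↦ 3·1·216·1 = 648
  -3*Y**2*Z ↦ -3·1·36·3 = -324
  3*Y*Z**2 ↦ 3·1·6·9 = 162
  -2*Z**3 ↦ -2·1·1·27 = -54
Sum: F(2, 6, 3) = (8) + (24) + (12) + (-108) + (18) + (648) + (-324) + (162) + (-54) = 386.
Reducing mod 7: 386 ≡ 1 (mod 7).
Since F(a, b, c) ≡ 1 ≠ 0 (mod 7), P does NOT lie on the curve.


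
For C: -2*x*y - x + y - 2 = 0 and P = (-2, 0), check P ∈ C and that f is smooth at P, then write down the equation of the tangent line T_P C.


Tangent line at P: -x + 5*y - 2 = 0.

Step 1: f(-2, 0) = 0, so P lies on C.
Step 2: partial derivatives
  f_x(x, y) = -2*y - 1, f_y(x, y) = 1 - 2*x.
  f_x(P) = -1, f_y(P) = 5 (gradient nonzero, so P is smooth).
Step 3: tangent line at P: -1·(x − -2) + 5·(y − 0) = 0.
Expanding: -x + 5*y - 2 = 0.


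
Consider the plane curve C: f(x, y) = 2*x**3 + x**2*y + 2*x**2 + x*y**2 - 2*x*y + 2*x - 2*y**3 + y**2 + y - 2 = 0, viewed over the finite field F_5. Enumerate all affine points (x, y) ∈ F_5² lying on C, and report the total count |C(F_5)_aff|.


Affine F_5-points: {(0, 4), (2, 4), (3, 3)}; count = 3.

For each of the 25 pairs (x, y) ∈ F_5², evaluate f(x, y) mod 5. Record the zeros.
  x = 0: [0↦3, 1↦3, 2↦3, 3↦1, 4↦0]  zeros at y ∈ {4}
  x = 1: [0↦4, 1↦4, 2↦1, 3↦3, 4↦3]  zeros at y ∈ ∅
  x = 2: [0↦1, 1↦3, 2↦4, 3↦2, 4↦0]  zeros at y ∈ {4}
  x = 3: [0↦1, 1↦2, 2↦4, 3↦0, 4↦3]  zeros at y ∈ {3}
  x = 4: [0↦1, 1↦3, 2↦3, 3↦4, 4↦4]  zeros at y ∈ ∅
Collecting zeros: affine points = {(0, 4), (2, 4), (3, 3)}.
Total count |C(F_5)_aff| = 3.


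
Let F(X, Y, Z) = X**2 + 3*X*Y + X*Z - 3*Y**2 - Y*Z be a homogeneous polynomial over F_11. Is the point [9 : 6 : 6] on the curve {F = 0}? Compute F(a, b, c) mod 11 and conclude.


F(9,6,6) ≡ 10 (mod 11); P is NOT on the curve.

Evaluate F(9, 6, 6) term-by-term (mod 11).
  X**2 ↦ 1·81·1·1 = 81
  3*X*Y ↦ 3·9·6·1 = 162
  X*Z ↦ 1·9·1·6 = 54
  -3*Y**2 ↦ -3·1·36·1 = -108
  -Y*Z ↦ -1·1·6·6 = -36
Sum: F(9, 6, 6) = (81) + (162) + (54) + (-108) + (-36) = 153.
Reducing mod 11: 153 ≡ 10 (mod 11).
Since F(a, b, c) ≡ 10 ≠ 0 (mod 11), P does NOT lie on the curve.


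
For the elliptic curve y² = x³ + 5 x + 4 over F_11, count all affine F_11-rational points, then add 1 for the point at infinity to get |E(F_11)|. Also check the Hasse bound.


Affine points = {(0, 2), (0, 9), (2, 0), (4, 0), (5, 0), (10, 3), (10, 8)}; affine count = 7; |E(F_11)| = 8.

Discriminant check: Δ ∝ 4a³ + 27b² = 4·5³ + 27·4² = 4·125 + 27·16 ≡ 8 (mod 11). Nonzero ⇒ E is nonsingular.
For each x ∈ F_11, compute rhs = x³ + 5·x + 4 mod 11, then count y ∈ F_11 with y² ≡ rhs.
  x = 0: rhs = 4, matching y values: 2, 9 (2 points).
  x = 1: rhs = 10, matching y values: none (0 points).
  x = 2: rhs = 0, matching y values: 0 (1 points).
  x = 3: rhs = 2, matching y values: none (0 points).
  x = 4: rhs = 0, matching y values: 0 (1 points).
  x = 5: rhs = 0, matching y values: 0 (1 points).
  x = 6: rhs = 8, matching y values: none (0 points).
  x = 7: rhs = 8, matching y values: none (0 points).
  x = 8: rhs = 6, matching y values: none (0 points).
  x = 9: rhs = 8, matching y values: none (0 points).
  x = 10: rhs = 9, matching y values: 3, 8 (2 points).
Total affine count: 7.
Full point count |E(F_11)| = 7 + 1 = 8.
Hasse bound: |8 − (11+1)| = |-4| = 4 ≤ 2√11 ≈ 6.6332 ✓.


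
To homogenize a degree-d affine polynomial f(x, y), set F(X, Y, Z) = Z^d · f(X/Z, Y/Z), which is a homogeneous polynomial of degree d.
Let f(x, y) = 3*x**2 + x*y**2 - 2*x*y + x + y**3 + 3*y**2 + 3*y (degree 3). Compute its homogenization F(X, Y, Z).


F(X, Y, Z) = 3*X**2*Z + X*Y**2 - 2*X*Y*Z + X*Z**2 + Y**3 + 3*Y**2*Z + 3*Y*Z**2

deg(f) = 3.
Substitute x = X/Z, y = Y/Z into f, then multiply by Z^3.
  monomial 3·x^2·y^0 ↦ 3·X^2·Y^0·Z^1.
  monomial 1·x^1·y^2 ↦ 1·X^1·Y^2·Z^0.
  monomial -2·x^1·y^1 ↦ -2·X^1·Y^1·Z^1.
  monomial 1·x^1·y^0 ↦ 1·X^1·Y^0·Z^2.
  monomial 1·x^0·y^3 ↦ 1·X^0·Y^3·Z^0.
  monomial 3·x^0·y^2 ↦ 3·X^0·Y^2·Z^1.
  monomial 3·x^0·y^1 ↦ 3·X^0·Y^1·Z^2.
Collecting: F(X, Y, Z) = 3*X**2*Z + X*Y**2 - 2*X*Y*Z + X*Z**2 + Y**3 + 3*Y**2*Z + 3*Y*Z**2.


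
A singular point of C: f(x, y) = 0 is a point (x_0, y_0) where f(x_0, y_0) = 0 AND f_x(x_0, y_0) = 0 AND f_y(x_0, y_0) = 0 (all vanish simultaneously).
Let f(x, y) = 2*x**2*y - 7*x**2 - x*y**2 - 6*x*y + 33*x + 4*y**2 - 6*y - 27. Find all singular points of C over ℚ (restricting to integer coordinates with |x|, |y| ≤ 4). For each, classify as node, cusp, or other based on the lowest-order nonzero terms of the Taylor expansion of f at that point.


Singular points: {(3, 3)}; classification: node.

Compute partial derivatives:
  f_x = 4*x*y - 14*x - y**2 - 6*y + 33.
  f_y = 2*x**2 - 2*x*y - 6*x + 8*y - 6.
Scan x_0 ∈ {−4, ..., 4}. For each x_0, f_y(x_0, y) is a polynomial in y; find its integer roots y ∈ {−4, ..., 4}, then test f_x and f at those candidates.
  x = -4: f_y(-4, y) = 16*y + 50; no integer root y with |y| ≤ 4.
  x = -3: f_y(-3, y) = 14*y + 30; no integer root y with |y| ≤ 4.
  x = -2: f_y(-2, y) = 12*y + 14; no integer root y with |y| ≤ 4.
  x = -1: f_y(-1, y) = 10*y + 2; no integer root y with |y| ≤ 4.
  x = 0: f_y(0, y) = 8*y - 6; no integer root y with |y| ≤ 4.
  x = 1: f_y(1, y) = 6*y - 10; no integer root y with |y| ≤ 4.
  x = 2: f_y(2, y) = 4*y - 10; no integer root y with |y| ≤ 4.
  x = 3: f_y(3, y) = 2*y - 6; vanishes at y ∈ {3}. (3, 3): f_x = 0, f = 0 — SINGULAR.
  x = 4: f_y(4, y) = 2; no integer root y with |y| ≤ 4.
Only singular point on the grid: (3, 3).
Classify: substitute x = 3 + u, y = 3 + v and expand: f = 2*u**2*v - u**2 - u*v**2 + v**2.
No constant or linear terms (consistent with a singular point). Quadratic part: -u**2 + v**2. Cubic part: 2*u**2*v - u*v**2.
The quadratic part v**2 - u**2 = (v − u)(v + u) splits into two distinct linear factors, so there are two distinct tangent lines y − 3 = ±(x − 3) — this is a node (ordinary double point).
Classification: node.


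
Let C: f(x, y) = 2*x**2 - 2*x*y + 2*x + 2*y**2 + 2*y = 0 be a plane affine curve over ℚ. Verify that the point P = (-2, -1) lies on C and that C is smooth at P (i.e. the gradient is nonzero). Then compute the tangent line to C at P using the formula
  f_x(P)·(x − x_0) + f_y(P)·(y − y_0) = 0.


Tangent line at P: -4*x + 2*y - 6 = 0.

Step 1: f(-2, -1) = 0, so P lies on C.
Step 2: partial derivatives
  f_x(x, y) = 4*x - 2*y + 2, f_y(x, y) = -2*x + 4*y + 2.
  f_x(P) = -4, f_y(P) = 2 (gradient nonzero, so P is smooth).
Step 3: tangent line at P: -4·(x − -2) + 2·(y − -1) = 0.
Expanding: -4*x + 2*y - 6 = 0.


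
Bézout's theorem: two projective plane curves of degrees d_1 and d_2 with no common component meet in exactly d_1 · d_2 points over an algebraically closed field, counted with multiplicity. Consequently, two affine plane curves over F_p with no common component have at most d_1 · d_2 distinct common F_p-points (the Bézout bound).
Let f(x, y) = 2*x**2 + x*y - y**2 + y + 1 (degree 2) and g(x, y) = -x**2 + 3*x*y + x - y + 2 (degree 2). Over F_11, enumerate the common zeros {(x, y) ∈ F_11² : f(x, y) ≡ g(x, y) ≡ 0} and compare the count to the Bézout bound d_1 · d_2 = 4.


Common zeros: {(1, 10)}; count = 1; Bézout bound = 4.

deg(f) = 2, deg(g) = 2, so Bézout bound = 4.
Scan x ∈ F_11. For each x, list the y ∈ F_11 with f(x, y) ≡ 0 and those with g(x, y) ≡ 0 (mod 11); the common zeros in that column are the intersection.
  x = 0: f ≡ 0 at y ∈ {4, 8}; g ≡ 0 at y ∈ {2}; common: ∅.
  x = 1: f ≡ 0 at y ∈ {3, 10}; g ≡ 0 at y ∈ {10}; common: {10}.
  x = 2: f ≡ 0 at y ∈ {1, 2}; g ≡ 0 at y ∈ {0}; common: ∅.
  x = 3: f ≡ 0 at y ∈ {1, 3}; g ≡ 0 at y ∈ {6}; common: ∅.
  x = 4: f ≡ 0 at y ∈ {0, 5}; g ≡ 0 at y ∈ ∅; common: ∅.
  x = 5: f ≡ 0 at y ∈ {7, 10}; g ≡ 0 at y ∈ {6}; common: ∅.
  x = 6: f ≡ 0 at y ∈ {9}; g ≡ 0 at y ∈ {1}; common: ∅.
  x = 7: f ≡ 0 at y ∈ {0, 8}; g ≡ 0 at y ∈ {2}; common: ∅.
  x = 8: f ≡ 0 at y ∈ {2, 7}; g ≡ 0 at y ∈ {10}; common: ∅.
  x = 9: f ≡ 0 at y ∈ {4, 6}; g ≡ 0 at y ∈ {1}; common: ∅.
  x = 10: f ≡ 0 at y ∈ {5, 6}; g ≡ 0 at y ∈ {0}; common: ∅.
Collecting: common zeros = {(1, 10)}, so the count is 1.
Comparison with the Bézout bound: 1 ≤ 4 = deg(f)·deg(g), as expected for curves with no common component (the affine F_11-count falls short of the bound because intersections may lie at infinity, over extension fields, or carry multiplicity).


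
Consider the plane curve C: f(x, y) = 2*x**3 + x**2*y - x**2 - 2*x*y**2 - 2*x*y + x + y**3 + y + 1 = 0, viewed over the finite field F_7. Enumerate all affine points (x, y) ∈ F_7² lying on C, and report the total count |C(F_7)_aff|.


Affine F_7-points: {(1, 4), (1, 6), (3, 0), (4, 1), (5, 0), (5, 1), (5, 2), (6, 2)}; count = 8.

For each of the 49 pairs (x, y) ∈ F_7², evaluate f(x, y) mod 7. Record the zeros.
  x = 0: [0↦1, 1↦3, 2↦4, 3↦3, 4↦6, 5↦5, 6↦6]  zeros at y ∈ ∅
  x = 1: [0↦3, 1↦2, 2↦3, 3↦5, 4↦0, 5↦1, 6↦0]  zeros at y ∈ {4, 6}
  x = 2: [0↦1, 1↦6, 2↦2, 3↦2, 4↦5, 5↦3, 6↦2]  zeros at y ∈ ∅
  x = 3: [0↦0, 1↦6, 2↦6, 3↦6, 4↦5, 5↦2, 6↦3]  zeros at y ∈ {0}
  x = 4: [0↦5, 1↦0, 2↦6, 3↦1, 4↦5, 5↦3, 6↦1]  zeros at y ∈ {1}
  x = 5: [0↦0, 1↦0, 2↦0, 3↦6, 4↦3, 5↦4, 6↦1]  zeros at y ∈ {0, 1, 2}
  x = 6: [0↦4, 1↦4, 2↦0, 3↦5, 4↦4, 5↦3, 6↦1]  zeros at y ∈ {2}
Collecting zeros: affine points = {(1, 4), (1, 6), (3, 0), (4, 1), (5, 0), (5, 1), (5, 2), (6, 2)}.
Total count |C(F_7)_aff| = 8.


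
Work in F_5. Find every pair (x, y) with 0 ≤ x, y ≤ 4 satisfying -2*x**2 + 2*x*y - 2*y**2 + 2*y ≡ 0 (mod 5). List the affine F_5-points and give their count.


Affine F_5-points: {(0, 0), (0, 1), (1, 1), (3, 2), (4, 2), (4, 3)}; count = 6.

For each of the 25 pairs (x, y) ∈ F_5², evaluate f(x, y) mod 5. Record the zeros.
  x = 0: [0↦0, 1↦0, 2↦1, 3↦3, 4↦1]  zeros at y ∈ {0, 1}
  x = 1: [0↦3, 1↦0, 2↦3, 3↦2, 4↦2]  zeros at y ∈ {1}
  x = 2: [0↦2, 1↦1, 2↦1, 3↦2, 4↦4]  zeros at y ∈ ∅
  x = 3: [0↦2, 1↦3, 2↦0, 3↦3, 4↦2]  zeros at y ∈ {2}
  x = 4: [0↦3, 1↦1, 2↦0, 3↦0, 4↦1]  zeros at y ∈ {2, 3}
Collecting zeros: affine points = {(0, 0), (0, 1), (1, 1), (3, 2), (4, 2), (4, 3)}.
Total count |C(F_5)_aff| = 6.
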